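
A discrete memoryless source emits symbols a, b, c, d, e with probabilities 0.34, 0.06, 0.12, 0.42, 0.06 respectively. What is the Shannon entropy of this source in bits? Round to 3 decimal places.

1.909 bits

H = −Σ pᵢ log₂ pᵢ.
−0.34·log₂(0.34) = 0.5292
−0.06·log₂(0.06) = 0.2435
−0.12·log₂(0.12) = 0.3671
−0.42·log₂(0.42) = 0.5256
−0.06·log₂(0.06) = 0.2435
Sum ≈ 1.9090 → 1.909 bits.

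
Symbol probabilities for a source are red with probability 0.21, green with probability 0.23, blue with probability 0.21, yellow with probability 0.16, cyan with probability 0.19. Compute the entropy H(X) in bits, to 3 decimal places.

2.312 bits

H = −Σ pᵢ log₂ pᵢ.
−0.21·log₂(0.21) = 0.4728
−0.23·log₂(0.23) = 0.4877
−0.21·log₂(0.21) = 0.4728
−0.16·log₂(0.16) = 0.4230
−0.19·log₂(0.19) = 0.4552
Sum ≈ 2.3116 → 2.312 bits.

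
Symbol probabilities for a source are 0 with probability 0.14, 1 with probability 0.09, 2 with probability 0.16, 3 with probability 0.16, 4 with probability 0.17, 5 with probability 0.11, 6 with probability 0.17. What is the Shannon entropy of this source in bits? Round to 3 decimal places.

2.775 bits

H = −Σ pᵢ log₂ pᵢ.
−0.14·log₂(0.14) = 0.3971
−0.09·log₂(0.09) = 0.3127
−0.16·log₂(0.16) = 0.4230
−0.16·log₂(0.16) = 0.4230
−0.17·log₂(0.17) = 0.4346
−0.11·log₂(0.11) = 0.3503
−0.17·log₂(0.17) = 0.4346
Sum ≈ 2.7753 → 2.775 bits.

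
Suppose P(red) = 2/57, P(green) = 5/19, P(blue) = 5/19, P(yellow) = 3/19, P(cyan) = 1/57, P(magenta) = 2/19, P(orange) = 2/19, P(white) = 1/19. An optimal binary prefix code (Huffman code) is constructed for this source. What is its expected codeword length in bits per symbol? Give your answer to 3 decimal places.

Repeatedly combine the two least-probable nodes; the expected code length is the sum of the merged weights.
merge 1/57 + 2/57 → 1/19
merge 1/19 + 1/19 → 2/19
merge 2/19 + 2/19 → 4/19
merge 2/19 + 3/19 → 5/19
merge 4/19 + 5/19 → 9/19
merge 5/19 + 5/19 → 10/19
merge 9/19 + 10/19 → 1
L = 1/19 + 2/19 + 4/19 + 5/19 + 9/19 + 10/19 + 1 = 50/19 ≈ 2.632 bits/symbol.

2.632 bits/symbol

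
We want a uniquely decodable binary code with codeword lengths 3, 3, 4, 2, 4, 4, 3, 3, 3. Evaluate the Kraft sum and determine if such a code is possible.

1.0625; no

With common denominator 2^4 = 16: Σ 2^(−ℓᵢ) = 2/16 + 2/16 + 1/16 + 4/16 + 1/16 + 1/16 + 2/16 + 2/16 + 2/16 = 17/16 = 1.0625.
Kraft's inequality requires Σ ≤ 1; here Σ = 1.0625 > 1, so no such prefix code exists.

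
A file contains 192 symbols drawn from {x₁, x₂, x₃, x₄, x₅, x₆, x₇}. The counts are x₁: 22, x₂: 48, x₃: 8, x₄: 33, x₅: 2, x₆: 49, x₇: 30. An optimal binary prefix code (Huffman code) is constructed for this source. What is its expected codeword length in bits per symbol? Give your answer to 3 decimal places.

Probabilities are the counts divided by 192.
Repeatedly combine the two least-probable nodes; the expected code length is the sum of the merged weights.
merge 1/96 + 1/24 → 5/96
merge 5/96 + 11/96 → 1/6
merge 5/32 + 1/6 → 31/96
merge 11/64 + 1/4 → 27/64
merge 49/192 + 31/96 → 37/64
merge 27/64 + 37/64 → 1
L = 5/96 + 1/6 + 31/96 + 27/64 + 37/64 + 1 = 61/24 ≈ 2.542 bits/symbol.

2.542 bits/symbol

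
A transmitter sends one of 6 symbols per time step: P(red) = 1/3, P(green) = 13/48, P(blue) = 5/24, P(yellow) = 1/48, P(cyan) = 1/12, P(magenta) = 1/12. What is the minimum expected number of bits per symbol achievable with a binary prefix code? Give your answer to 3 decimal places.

Repeatedly combine the two least-probable nodes; the expected code length is the sum of the merged weights.
merge 1/48 + 1/12 → 5/48
merge 1/12 + 5/48 → 3/16
merge 3/16 + 5/24 → 19/48
merge 13/48 + 1/3 → 29/48
merge 19/48 + 29/48 → 1
L = 5/48 + 3/16 + 19/48 + 29/48 + 1 = 55/24 ≈ 2.292 bits/symbol.

2.292 bits/symbol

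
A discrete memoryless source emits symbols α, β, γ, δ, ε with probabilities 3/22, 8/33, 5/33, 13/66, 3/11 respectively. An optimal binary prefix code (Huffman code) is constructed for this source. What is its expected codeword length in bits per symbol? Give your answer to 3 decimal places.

2.288 bits/symbol

Repeatedly combine the two least-probable nodes; the expected code length is the sum of the merged weights.
merge 3/22 + 5/33 → 19/66
merge 13/66 + 8/33 → 29/66
merge 3/11 + 19/66 → 37/66
merge 29/66 + 37/66 → 1
L = 19/66 + 29/66 + 37/66 + 1 = 151/66 ≈ 2.288 bits/symbol.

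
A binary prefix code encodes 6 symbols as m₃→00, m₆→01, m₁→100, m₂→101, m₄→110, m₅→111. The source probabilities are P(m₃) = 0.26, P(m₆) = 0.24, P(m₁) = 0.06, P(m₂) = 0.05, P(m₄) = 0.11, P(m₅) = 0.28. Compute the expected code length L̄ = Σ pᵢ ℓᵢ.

L̄ = Σ pᵢ·ℓᵢ = 0.26·2 + 0.24·2 + 0.06·3 + 0.05·3 + 0.11·3 + 0.28·3 = 2.5 bits/symbol.

2.5 bits/symbol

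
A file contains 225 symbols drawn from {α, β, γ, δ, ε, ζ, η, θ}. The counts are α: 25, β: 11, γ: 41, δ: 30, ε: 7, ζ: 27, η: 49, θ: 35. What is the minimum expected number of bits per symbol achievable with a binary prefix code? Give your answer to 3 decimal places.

Probabilities are the counts divided by 225.
Repeatedly combine the two least-probable nodes; the expected code length is the sum of the merged weights.
merge 7/225 + 11/225 → 2/25
merge 2/25 + 1/9 → 43/225
merge 3/25 + 2/15 → 19/75
merge 7/45 + 41/225 → 76/225
merge 43/225 + 49/225 → 92/225
merge 19/75 + 76/225 → 133/225
merge 92/225 + 133/225 → 1
L = 2/25 + 43/225 + 19/75 + 76/225 + 92/225 + 133/225 + 1 = 644/225 ≈ 2.862 bits/symbol.

2.862 bits/symbol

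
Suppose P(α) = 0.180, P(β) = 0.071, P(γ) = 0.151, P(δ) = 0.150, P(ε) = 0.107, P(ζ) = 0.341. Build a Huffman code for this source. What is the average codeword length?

2.479 bits/symbol

Repeatedly combine the two least-probable nodes; the expected code length is the sum of the merged weights.
merge 71/1000 + 107/1000 → 89/500
merge 3/20 + 151/1000 → 301/1000
merge 89/500 + 9/50 → 179/500
merge 301/1000 + 341/1000 → 321/500
merge 179/500 + 321/500 → 1
L = 89/500 + 301/1000 + 179/500 + 321/500 + 1 = 2479/1000 = 2.479 bits/symbol.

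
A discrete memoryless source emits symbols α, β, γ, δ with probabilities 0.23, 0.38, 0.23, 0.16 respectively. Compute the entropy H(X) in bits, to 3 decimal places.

1.929 bits

H = −Σ pᵢ log₂ pᵢ.
−0.23·log₂(0.23) = 0.4877
−0.38·log₂(0.38) = 0.5305
−0.23·log₂(0.23) = 0.4877
−0.16·log₂(0.16) = 0.4230
Sum ≈ 1.9288 → 1.929 bits.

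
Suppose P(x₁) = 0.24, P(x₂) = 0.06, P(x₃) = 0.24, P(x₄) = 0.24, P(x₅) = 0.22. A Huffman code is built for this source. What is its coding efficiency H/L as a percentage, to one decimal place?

Entropy H = −Σ p log₂ p ≈ 2.2065 bits.
Huffman merges: 3/50+11/50→7/25; 6/25+6/25→12/25; 6/25+7/25→13/25; 12/25+13/25→1. L = 57/25 ≈ 2.2800.
Efficiency = H/L = 2.2065/2.2800 = 96.8%.

96.8%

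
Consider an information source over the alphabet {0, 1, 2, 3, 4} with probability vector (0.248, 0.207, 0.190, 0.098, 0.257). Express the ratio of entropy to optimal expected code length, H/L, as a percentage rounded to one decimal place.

98.6%

Entropy H = −Σ p log₂ p ≈ 2.2566 bits.
Huffman merges: 49/500+19/100→36/125; 207/1000+31/125→91/200; 257/1000+36/125→109/200; 91/200+109/200→1. L = 286/125 ≈ 2.2880.
Efficiency = H/L = 2.2566/2.2880 = 98.6%.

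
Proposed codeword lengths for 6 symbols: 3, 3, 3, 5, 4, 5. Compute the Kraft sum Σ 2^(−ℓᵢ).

With common denominator 2^5 = 32: Σ 2^(−ℓᵢ) = 4/32 + 4/32 + 4/32 + 1/32 + 2/32 + 1/32 = 16/32 = 0.5.

0.5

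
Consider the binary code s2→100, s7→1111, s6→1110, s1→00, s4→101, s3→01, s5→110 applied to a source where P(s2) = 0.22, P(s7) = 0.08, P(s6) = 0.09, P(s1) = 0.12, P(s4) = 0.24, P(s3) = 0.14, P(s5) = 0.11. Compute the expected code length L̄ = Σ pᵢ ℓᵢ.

L̄ = Σ pᵢ·ℓᵢ = 0.22·3 + 0.08·4 + 0.09·4 + 0.12·2 + 0.24·3 + 0.14·2 + 0.11·3 = 2.91 bits/symbol.

2.91 bits/symbol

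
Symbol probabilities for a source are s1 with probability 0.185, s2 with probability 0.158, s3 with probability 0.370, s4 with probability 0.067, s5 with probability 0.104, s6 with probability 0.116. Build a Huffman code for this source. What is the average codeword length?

Repeatedly combine the two least-probable nodes; the expected code length is the sum of the merged weights.
merge 67/1000 + 13/125 → 171/1000
merge 29/250 + 79/500 → 137/500
merge 171/1000 + 37/200 → 89/250
merge 137/500 + 89/250 → 63/100
merge 37/100 + 63/100 → 1
L = 171/1000 + 137/500 + 89/250 + 63/100 + 1 = 2431/1000 = 2.431 bits/symbol.

2.431 bits/symbol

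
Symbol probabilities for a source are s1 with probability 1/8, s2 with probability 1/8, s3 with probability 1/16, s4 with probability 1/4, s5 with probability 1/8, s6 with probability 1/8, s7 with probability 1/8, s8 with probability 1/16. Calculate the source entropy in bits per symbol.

2.875 bits

Each probability is a power of 1/2, so log₂(1/p) is an integer.
H = Σ p·log₂(1/p) = 1/8·3 + 1/8·3 + 1/16·4 + 1/4·2 + 1/8·3 + 1/8·3 + 1/8·3 + 1/16·4 = 2.875 bits.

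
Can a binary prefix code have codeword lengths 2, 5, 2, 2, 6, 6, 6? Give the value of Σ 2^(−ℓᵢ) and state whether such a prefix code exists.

0.828125; yes

With common denominator 2^6 = 64: Σ 2^(−ℓᵢ) = 16/64 + 2/64 + 16/64 + 16/64 + 1/64 + 1/64 + 1/64 = 53/64 = 0.828125.
Kraft's inequality requires Σ ≤ 1; here Σ = 0.828125 ≤ 1, so such a prefix code exists.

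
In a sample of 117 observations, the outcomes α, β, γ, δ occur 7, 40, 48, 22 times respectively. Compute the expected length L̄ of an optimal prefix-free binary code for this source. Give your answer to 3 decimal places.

Probabilities are the counts divided by 117.
Repeatedly combine the two least-probable nodes; the expected code length is the sum of the merged weights.
merge 7/117 + 22/117 → 29/117
merge 29/117 + 40/117 → 23/39
merge 16/39 + 23/39 → 1
L = 29/117 + 23/39 + 1 = 215/117 ≈ 1.838 bits/symbol.

1.838 bits/symbol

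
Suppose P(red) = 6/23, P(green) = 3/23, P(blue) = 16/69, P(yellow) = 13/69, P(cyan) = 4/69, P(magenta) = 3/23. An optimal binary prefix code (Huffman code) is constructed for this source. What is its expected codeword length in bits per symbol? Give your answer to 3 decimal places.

Repeatedly combine the two least-probable nodes; the expected code length is the sum of the merged weights.
merge 4/69 + 3/23 → 13/69
merge 3/23 + 13/69 → 22/69
merge 13/69 + 16/69 → 29/69
merge 6/23 + 22/69 → 40/69
merge 29/69 + 40/69 → 1
L = 13/69 + 22/69 + 29/69 + 40/69 + 1 = 173/69 ≈ 2.507 bits/symbol.

2.507 bits/symbol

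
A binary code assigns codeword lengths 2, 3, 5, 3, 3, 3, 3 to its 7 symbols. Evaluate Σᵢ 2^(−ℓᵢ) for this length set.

With common denominator 2^5 = 32: Σ 2^(−ℓᵢ) = 8/32 + 4/32 + 1/32 + 4/32 + 4/32 + 4/32 + 4/32 = 29/32 = 0.90625.

0.90625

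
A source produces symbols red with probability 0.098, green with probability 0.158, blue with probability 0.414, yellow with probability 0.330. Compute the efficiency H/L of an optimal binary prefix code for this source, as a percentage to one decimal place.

Entropy H = −Σ p log₂ p ≈ 1.8036 bits.
Huffman merges: 49/500+79/500→32/125; 32/125+33/100→293/500; 207/500+293/500→1. L = 921/500 ≈ 1.8420.
Efficiency = H/L = 1.8036/1.8420 = 97.9%.

97.9%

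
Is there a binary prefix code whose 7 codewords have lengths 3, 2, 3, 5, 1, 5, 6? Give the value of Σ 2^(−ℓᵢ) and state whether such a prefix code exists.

With common denominator 2^6 = 64: Σ 2^(−ℓᵢ) = 8/64 + 16/64 + 8/64 + 2/64 + 32/64 + 2/64 + 1/64 = 69/64 = 1.078125.
Kraft's inequality requires Σ ≤ 1; here Σ = 1.078125 > 1, so no such prefix code exists.

1.078125; no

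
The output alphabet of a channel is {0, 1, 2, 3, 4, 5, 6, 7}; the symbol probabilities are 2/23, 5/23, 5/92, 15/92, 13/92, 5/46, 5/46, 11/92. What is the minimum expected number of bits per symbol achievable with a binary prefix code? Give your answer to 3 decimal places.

2.924 bits/symbol

Repeatedly combine the two least-probable nodes; the expected code length is the sum of the merged weights.
merge 5/92 + 2/23 → 13/92
merge 5/46 + 5/46 → 5/23
merge 11/92 + 13/92 → 6/23
merge 13/92 + 15/92 → 7/23
merge 5/23 + 5/23 → 10/23
merge 6/23 + 7/23 → 13/23
merge 10/23 + 13/23 → 1
L = 13/92 + 5/23 + 6/23 + 7/23 + 10/23 + 13/23 + 1 = 269/92 ≈ 2.924 bits/symbol.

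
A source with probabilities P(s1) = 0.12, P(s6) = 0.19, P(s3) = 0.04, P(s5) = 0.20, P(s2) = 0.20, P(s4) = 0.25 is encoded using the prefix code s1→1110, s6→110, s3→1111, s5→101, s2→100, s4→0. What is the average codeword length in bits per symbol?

2.66 bits/symbol

L̄ = Σ pᵢ·ℓᵢ = 0.12·4 + 0.19·3 + 0.04·4 + 0.20·3 + 0.20·3 + 0.25·1 = 2.66 bits/symbol.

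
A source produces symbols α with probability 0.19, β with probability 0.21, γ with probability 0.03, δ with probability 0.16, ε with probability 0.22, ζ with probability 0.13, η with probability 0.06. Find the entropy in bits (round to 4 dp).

H = −Σ pᵢ log₂ pᵢ.
−0.19·log₂(0.19) = 0.4552
−0.21·log₂(0.21) = 0.4728
−0.03·log₂(0.03) = 0.1518
−0.16·log₂(0.16) = 0.4230
−0.22·log₂(0.22) = 0.4806
−0.13·log₂(0.13) = 0.3826
−0.06·log₂(0.06) = 0.2435
Sum ≈ 2.6096 → 2.6096 bits.

2.6096 bits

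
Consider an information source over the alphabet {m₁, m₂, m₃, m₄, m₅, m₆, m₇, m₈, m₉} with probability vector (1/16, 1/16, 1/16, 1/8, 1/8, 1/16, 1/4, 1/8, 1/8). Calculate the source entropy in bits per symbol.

Each probability is a power of 1/2, so log₂(1/p) is an integer.
H = Σ p·log₂(1/p) = 1/16·4 + 1/16·4 + 1/16·4 + 1/8·3 + 1/8·3 + 1/16·4 + 1/4·2 + 1/8·3 + 1/8·3 = 3 bits.

3 bits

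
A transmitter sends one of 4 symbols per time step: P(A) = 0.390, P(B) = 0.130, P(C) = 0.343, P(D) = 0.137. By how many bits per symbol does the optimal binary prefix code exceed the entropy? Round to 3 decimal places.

Entropy H = −Σ p log₂ p ≈ 1.8348 bits.
Huffman merges: 13/100+137/1000→267/1000; 267/1000+343/1000→61/100; 39/100+61/100→1. L = 1877/1000 ≈ 1.8770.
L − H = 1.8770 − 1.8348 = 0.042 bits.

0.042 bits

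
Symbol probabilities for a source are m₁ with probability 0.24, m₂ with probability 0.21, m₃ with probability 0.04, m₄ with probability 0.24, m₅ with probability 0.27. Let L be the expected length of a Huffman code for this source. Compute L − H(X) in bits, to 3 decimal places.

Entropy H = −Σ p log₂ p ≈ 2.1569 bits.
Huffman merges: 1/25+21/100→1/4; 6/25+6/25→12/25; 1/4+27/100→13/25; 12/25+13/25→1. L = 9/4 ≈ 2.2500.
L − H = 2.2500 − 2.1569 = 0.093 bits.

0.093 bits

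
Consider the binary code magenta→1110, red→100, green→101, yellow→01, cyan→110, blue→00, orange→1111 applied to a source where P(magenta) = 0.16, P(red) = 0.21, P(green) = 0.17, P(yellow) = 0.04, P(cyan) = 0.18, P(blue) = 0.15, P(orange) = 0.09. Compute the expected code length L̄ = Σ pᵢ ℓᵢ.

L̄ = Σ pᵢ·ℓᵢ = 0.16·4 + 0.21·3 + 0.17·3 + 0.04·2 + 0.18·3 + 0.15·2 + 0.09·4 = 3.06 bits/symbol.

3.06 bits/symbol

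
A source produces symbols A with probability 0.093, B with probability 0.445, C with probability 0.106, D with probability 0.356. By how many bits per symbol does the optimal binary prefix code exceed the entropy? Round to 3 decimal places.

Entropy H = −Σ p log₂ p ≈ 1.7122 bits.
Huffman merges: 93/1000+53/500→199/1000; 199/1000+89/250→111/200; 89/200+111/200→1. L = 877/500 ≈ 1.7540.
L − H = 1.7540 − 1.7122 = 0.042 bits.

0.042 bits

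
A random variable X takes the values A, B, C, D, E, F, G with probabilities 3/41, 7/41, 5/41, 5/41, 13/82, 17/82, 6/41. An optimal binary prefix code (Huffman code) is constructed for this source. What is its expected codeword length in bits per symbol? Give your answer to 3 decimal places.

2.793 bits/symbol

Repeatedly combine the two least-probable nodes; the expected code length is the sum of the merged weights.
merge 3/41 + 5/41 → 8/41
merge 5/41 + 6/41 → 11/41
merge 13/82 + 7/41 → 27/82
merge 8/41 + 17/82 → 33/82
merge 11/41 + 27/82 → 49/82
merge 33/82 + 49/82 → 1
L = 8/41 + 11/41 + 27/82 + 33/82 + 49/82 + 1 = 229/82 ≈ 2.793 bits/symbol.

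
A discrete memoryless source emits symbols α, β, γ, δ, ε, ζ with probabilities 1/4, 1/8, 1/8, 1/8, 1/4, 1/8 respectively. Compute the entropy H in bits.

Each probability is a power of 1/2, so log₂(1/p) is an integer.
H = Σ p·log₂(1/p) = 1/4·2 + 1/8·3 + 1/8·3 + 1/8·3 + 1/4·2 + 1/8·3 = 2.5 bits.

2.5 bits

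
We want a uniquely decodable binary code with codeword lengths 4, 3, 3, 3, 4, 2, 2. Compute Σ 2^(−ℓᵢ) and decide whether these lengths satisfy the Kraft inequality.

1; yes

With common denominator 2^4 = 16: Σ 2^(−ℓᵢ) = 1/16 + 2/16 + 2/16 + 2/16 + 1/16 + 4/16 + 4/16 = 16/16 = 1.
Kraft's inequality requires Σ ≤ 1; here Σ = 1 ≤ 1, so such a prefix code exists.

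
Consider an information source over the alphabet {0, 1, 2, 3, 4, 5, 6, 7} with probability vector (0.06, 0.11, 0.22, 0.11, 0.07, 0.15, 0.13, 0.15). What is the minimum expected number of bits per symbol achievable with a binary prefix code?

Repeatedly combine the two least-probable nodes; the expected code length is the sum of the merged weights.
merge 3/50 + 7/100 → 13/100
merge 11/100 + 11/100 → 11/50
merge 13/100 + 13/100 → 13/50
merge 3/20 + 3/20 → 3/10
merge 11/50 + 11/50 → 11/25
merge 13/50 + 3/10 → 14/25
merge 11/25 + 14/25 → 1
L = 13/100 + 11/50 + 13/50 + 3/10 + 11/25 + 14/25 + 1 = 291/100 = 2.91 bits/symbol.

2.91 bits/symbol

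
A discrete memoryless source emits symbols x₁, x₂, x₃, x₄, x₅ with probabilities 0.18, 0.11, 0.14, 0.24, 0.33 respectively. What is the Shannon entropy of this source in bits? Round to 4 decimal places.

2.2147 bits

H = −Σ pᵢ log₂ pᵢ.
−0.18·log₂(0.18) = 0.4453
−0.11·log₂(0.11) = 0.3503
−0.14·log₂(0.14) = 0.3971
−0.24·log₂(0.24) = 0.4941
−0.33·log₂(0.33) = 0.5278
Sum ≈ 2.2147 → 2.2147 bits.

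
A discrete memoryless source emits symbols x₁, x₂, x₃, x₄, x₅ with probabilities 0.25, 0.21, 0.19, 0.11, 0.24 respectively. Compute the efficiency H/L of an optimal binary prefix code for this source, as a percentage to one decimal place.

Entropy H = −Σ p log₂ p ≈ 2.2725 bits.
Huffman merges: 11/100+19/100→3/10; 21/100+6/25→9/20; 1/4+3/10→11/20; 9/20+11/20→1. L = 23/10 ≈ 2.3000.
Efficiency = H/L = 2.2725/2.3000 = 98.8%.

98.8%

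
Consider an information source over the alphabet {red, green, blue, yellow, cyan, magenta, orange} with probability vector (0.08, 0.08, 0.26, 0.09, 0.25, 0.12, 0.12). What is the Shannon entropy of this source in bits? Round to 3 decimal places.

H = −Σ pᵢ log₂ pᵢ.
−0.08·log₂(0.08) = 0.2915
−0.08·log₂(0.08) = 0.2915
−0.26·log₂(0.26) = 0.5053
−0.09·log₂(0.09) = 0.3127
−0.25·log₂(0.25) = 0.5000
−0.12·log₂(0.12) = 0.3671
−0.12·log₂(0.12) = 0.3671
Sum ≈ 2.6351 → 2.635 bits.

2.635 bits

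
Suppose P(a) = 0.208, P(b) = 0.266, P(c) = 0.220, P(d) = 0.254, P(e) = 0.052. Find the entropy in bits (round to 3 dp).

H = −Σ pᵢ log₂ pᵢ.
−0.208·log₂(0.208) = 0.4712
−0.266·log₂(0.266) = 0.5082
−0.220·log₂(0.220) = 0.4806
−0.254·log₂(0.254) = 0.5022
−0.052·log₂(0.052) = 0.2218
Sum ≈ 2.1839 → 2.184 bits.

2.184 bits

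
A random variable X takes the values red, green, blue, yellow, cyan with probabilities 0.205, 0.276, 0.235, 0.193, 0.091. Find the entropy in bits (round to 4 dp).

H = −Σ pᵢ log₂ pᵢ.
−0.205·log₂(0.205) = 0.4687
−0.276·log₂(0.276) = 0.5126
−0.235·log₂(0.235) = 0.4910
−0.193·log₂(0.193) = 0.4581
−0.091·log₂(0.091) = 0.3147
Sum ≈ 2.2450 → 2.2450 bits.

2.2450 bits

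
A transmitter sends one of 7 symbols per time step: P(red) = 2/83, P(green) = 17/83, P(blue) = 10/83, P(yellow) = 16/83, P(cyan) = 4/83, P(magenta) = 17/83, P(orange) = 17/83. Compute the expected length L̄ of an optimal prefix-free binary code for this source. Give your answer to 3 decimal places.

2.651 bits/symbol

Repeatedly combine the two least-probable nodes; the expected code length is the sum of the merged weights.
merge 2/83 + 4/83 → 6/83
merge 6/83 + 10/83 → 16/83
merge 16/83 + 16/83 → 32/83
merge 17/83 + 17/83 → 34/83
merge 17/83 + 32/83 → 49/83
merge 34/83 + 49/83 → 1
L = 6/83 + 16/83 + 32/83 + 34/83 + 49/83 + 1 = 220/83 ≈ 2.651 bits/symbol.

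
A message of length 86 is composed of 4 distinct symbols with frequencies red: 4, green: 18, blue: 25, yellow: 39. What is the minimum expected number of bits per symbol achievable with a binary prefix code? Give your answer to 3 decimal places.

Probabilities are the counts divided by 86.
Repeatedly combine the two least-probable nodes; the expected code length is the sum of the merged weights.
merge 2/43 + 9/43 → 11/43
merge 11/43 + 25/86 → 47/86
merge 39/86 + 47/86 → 1
L = 11/43 + 47/86 + 1 = 155/86 ≈ 1.802 bits/symbol.

1.802 bits/symbol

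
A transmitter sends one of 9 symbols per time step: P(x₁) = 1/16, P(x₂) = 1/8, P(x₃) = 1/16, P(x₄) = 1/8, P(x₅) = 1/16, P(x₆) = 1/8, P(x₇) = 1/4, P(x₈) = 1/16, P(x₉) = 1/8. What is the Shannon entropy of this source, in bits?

3 bits

Each probability is a power of 1/2, so log₂(1/p) is an integer.
H = Σ p·log₂(1/p) = 1/16·4 + 1/8·3 + 1/16·4 + 1/8·3 + 1/16·4 + 1/8·3 + 1/4·2 + 1/16·4 + 1/8·3 = 3 bits.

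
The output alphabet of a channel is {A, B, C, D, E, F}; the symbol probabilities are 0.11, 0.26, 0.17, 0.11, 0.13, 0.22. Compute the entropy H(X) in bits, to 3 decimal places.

2.504 bits

H = −Σ pᵢ log₂ pᵢ.
−0.11·log₂(0.11) = 0.3503
−0.26·log₂(0.26) = 0.5053
−0.17·log₂(0.17) = 0.4346
−0.11·log₂(0.11) = 0.3503
−0.13·log₂(0.13) = 0.3826
−0.22·log₂(0.22) = 0.4806
Sum ≈ 2.5037 → 2.504 bits.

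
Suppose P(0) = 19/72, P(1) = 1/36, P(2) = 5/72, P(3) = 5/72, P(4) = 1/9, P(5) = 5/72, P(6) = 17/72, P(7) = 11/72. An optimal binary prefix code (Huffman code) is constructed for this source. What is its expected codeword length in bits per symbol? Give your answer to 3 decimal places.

2.736 bits/symbol

Repeatedly combine the two least-probable nodes; the expected code length is the sum of the merged weights.
merge 1/36 + 5/72 → 7/72
merge 5/72 + 5/72 → 5/36
merge 7/72 + 1/9 → 5/24
merge 5/36 + 11/72 → 7/24
merge 5/24 + 17/72 → 4/9
merge 19/72 + 7/24 → 5/9
merge 4/9 + 5/9 → 1
L = 7/72 + 5/36 + 5/24 + 7/24 + 4/9 + 5/9 + 1 = 197/72 ≈ 2.736 bits/symbol.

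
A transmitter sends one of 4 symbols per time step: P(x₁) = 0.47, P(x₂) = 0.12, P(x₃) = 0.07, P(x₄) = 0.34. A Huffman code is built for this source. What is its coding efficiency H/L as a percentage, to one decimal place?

Entropy H = −Σ p log₂ p ≈ 1.6768 bits.
Huffman merges: 7/100+3/25→19/100; 19/100+17/50→53/100; 47/100+53/100→1. L = 43/25 ≈ 1.7200.
Efficiency = H/L = 1.6768/1.7200 = 97.5%.

97.5%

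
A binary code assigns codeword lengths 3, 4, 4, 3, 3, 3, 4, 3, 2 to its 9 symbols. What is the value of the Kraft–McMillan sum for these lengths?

1.0625

With common denominator 2^4 = 16: Σ 2^(−ℓᵢ) = 2/16 + 1/16 + 1/16 + 2/16 + 2/16 + 2/16 + 1/16 + 2/16 + 4/16 = 17/16 = 1.0625.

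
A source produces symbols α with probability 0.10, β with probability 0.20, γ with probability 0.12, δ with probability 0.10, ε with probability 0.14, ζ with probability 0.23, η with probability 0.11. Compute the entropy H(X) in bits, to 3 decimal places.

H = −Σ pᵢ log₂ pᵢ.
−0.10·log₂(0.10) = 0.3322
−0.20·log₂(0.20) = 0.4644
−0.12·log₂(0.12) = 0.3671
−0.10·log₂(0.10) = 0.3322
−0.14·log₂(0.14) = 0.3971
−0.23·log₂(0.23) = 0.4877
−0.11·log₂(0.11) = 0.3503
Sum ≈ 2.7309 → 2.731 bits.

2.731 bits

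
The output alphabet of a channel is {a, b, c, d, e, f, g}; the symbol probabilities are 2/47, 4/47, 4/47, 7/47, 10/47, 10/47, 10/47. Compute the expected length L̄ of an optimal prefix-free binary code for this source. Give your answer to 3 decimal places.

2.702 bits/symbol

Repeatedly combine the two least-probable nodes; the expected code length is the sum of the merged weights.
merge 2/47 + 4/47 → 6/47
merge 4/47 + 6/47 → 10/47
merge 7/47 + 10/47 → 17/47
merge 10/47 + 10/47 → 20/47
merge 10/47 + 17/47 → 27/47
merge 20/47 + 27/47 → 1
L = 6/47 + 10/47 + 17/47 + 20/47 + 27/47 + 1 = 127/47 ≈ 2.702 bits/symbol.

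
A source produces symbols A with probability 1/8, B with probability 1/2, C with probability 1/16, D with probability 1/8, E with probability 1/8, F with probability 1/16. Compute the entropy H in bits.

2.125 bits

Each probability is a power of 1/2, so log₂(1/p) is an integer.
H = Σ p·log₂(1/p) = 1/8·3 + 1/2·1 + 1/16·4 + 1/8·3 + 1/8·3 + 1/16·4 = 2.125 bits.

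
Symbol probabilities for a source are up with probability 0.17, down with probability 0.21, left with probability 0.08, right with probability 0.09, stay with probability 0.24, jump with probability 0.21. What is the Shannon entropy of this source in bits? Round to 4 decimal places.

H = −Σ pᵢ log₂ pᵢ.
−0.17·log₂(0.17) = 0.4346
−0.21·log₂(0.21) = 0.4728
−0.08·log₂(0.08) = 0.2915
−0.09·log₂(0.09) = 0.3127
−0.24·log₂(0.24) = 0.4941
−0.21·log₂(0.21) = 0.4728
Sum ≈ 2.4785 → 2.4785 bits.

2.4785 bits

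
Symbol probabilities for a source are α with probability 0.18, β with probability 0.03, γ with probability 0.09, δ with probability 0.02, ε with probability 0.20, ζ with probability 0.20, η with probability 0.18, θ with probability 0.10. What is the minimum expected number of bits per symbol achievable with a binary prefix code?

2.79 bits/symbol

Repeatedly combine the two least-probable nodes; the expected code length is the sum of the merged weights.
merge 1/50 + 3/100 → 1/20
merge 1/20 + 9/100 → 7/50
merge 1/10 + 7/50 → 6/25
merge 9/50 + 9/50 → 9/25
merge 1/5 + 1/5 → 2/5
merge 6/25 + 9/25 → 3/5
merge 2/5 + 3/5 → 1
L = 1/20 + 7/50 + 6/25 + 9/25 + 2/5 + 3/5 + 1 = 279/100 = 2.79 bits/symbol.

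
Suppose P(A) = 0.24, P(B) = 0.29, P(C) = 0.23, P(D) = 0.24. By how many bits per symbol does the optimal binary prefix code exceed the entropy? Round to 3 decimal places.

Entropy H = −Σ p log₂ p ≈ 1.9938 bits.
Huffman merges: 23/100+6/25→47/100; 6/25+29/100→53/100; 47/100+53/100→1. L = 2 ≈ 2.0000.
L − H = 2.0000 − 1.9938 = 0.006 bits.

0.006 bits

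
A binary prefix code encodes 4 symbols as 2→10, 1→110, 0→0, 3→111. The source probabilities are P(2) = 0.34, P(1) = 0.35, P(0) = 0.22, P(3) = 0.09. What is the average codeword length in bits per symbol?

L̄ = Σ pᵢ·ℓᵢ = 0.34·2 + 0.35·3 + 0.22·1 + 0.09·3 = 2.22 bits/symbol.

2.22 bits/symbol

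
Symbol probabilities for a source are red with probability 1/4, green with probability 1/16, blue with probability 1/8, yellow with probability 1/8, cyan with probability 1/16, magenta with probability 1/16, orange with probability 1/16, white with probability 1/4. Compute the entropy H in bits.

Each probability is a power of 1/2, so log₂(1/p) is an integer.
H = Σ p·log₂(1/p) = 1/4·2 + 1/16·4 + 1/8·3 + 1/8·3 + 1/16·4 + 1/16·4 + 1/16·4 + 1/4·2 = 2.75 bits.

2.75 bits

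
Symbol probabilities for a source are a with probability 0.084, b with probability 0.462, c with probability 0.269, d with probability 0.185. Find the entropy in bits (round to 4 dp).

1.7748 bits

H = −Σ pᵢ log₂ pᵢ.
−0.084·log₂(0.084) = 0.3002
−0.462·log₂(0.462) = 0.5147
−0.269·log₂(0.269) = 0.5096
−0.185·log₂(0.185) = 0.4504
Sum ≈ 1.7748 → 1.7748 bits.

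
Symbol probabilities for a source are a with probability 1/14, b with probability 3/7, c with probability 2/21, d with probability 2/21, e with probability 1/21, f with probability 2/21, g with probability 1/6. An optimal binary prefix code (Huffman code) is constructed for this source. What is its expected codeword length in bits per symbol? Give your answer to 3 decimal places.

2.452 bits/symbol

Repeatedly combine the two least-probable nodes; the expected code length is the sum of the merged weights.
merge 1/21 + 1/14 → 5/42
merge 2/21 + 2/21 → 4/21
merge 2/21 + 5/42 → 3/14
merge 1/6 + 4/21 → 5/14
merge 3/14 + 5/14 → 4/7
merge 3/7 + 4/7 → 1
L = 5/42 + 4/21 + 3/14 + 5/14 + 4/7 + 1 = 103/42 ≈ 2.452 bits/symbol.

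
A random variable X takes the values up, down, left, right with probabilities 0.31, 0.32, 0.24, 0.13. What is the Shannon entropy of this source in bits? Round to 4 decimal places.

H = −Σ pᵢ log₂ pᵢ.
−0.31·log₂(0.31) = 0.5238
−0.32·log₂(0.32) = 0.5260
−0.24·log₂(0.24) = 0.4941
−0.13·log₂(0.13) = 0.3826
Sum ≈ 1.9266 → 1.9266 bits.

1.9266 bits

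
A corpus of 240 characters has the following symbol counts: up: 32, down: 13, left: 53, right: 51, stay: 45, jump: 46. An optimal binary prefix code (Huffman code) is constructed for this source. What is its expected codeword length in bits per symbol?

Probabilities are the counts divided by 240.
Repeatedly combine the two least-probable nodes; the expected code length is the sum of the merged weights.
merge 13/240 + 2/15 → 3/16
merge 3/16 + 3/16 → 3/8
merge 23/120 + 17/80 → 97/240
merge 53/240 + 3/8 → 143/240
merge 97/240 + 143/240 → 1
L = 3/16 + 3/8 + 97/240 + 143/240 + 1 = 41/16 = 2.5625 bits/symbol.

2.5625 bits/symbol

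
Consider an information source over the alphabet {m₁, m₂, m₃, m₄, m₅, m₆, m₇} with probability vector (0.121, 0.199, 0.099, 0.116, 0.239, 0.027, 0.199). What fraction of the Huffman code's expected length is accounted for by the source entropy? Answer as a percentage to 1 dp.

97.5%

Entropy H = −Σ p log₂ p ≈ 2.6207 bits.
Huffman merges: 27/1000+99/1000→63/500; 29/250+121/1000→237/1000; 63/500+199/1000→13/40; 199/1000+237/1000→109/250; 239/1000+13/40→141/250; 109/250+141/250→1. L = 336/125 ≈ 2.6880.
Efficiency = H/L = 2.6207/2.6880 = 97.5%.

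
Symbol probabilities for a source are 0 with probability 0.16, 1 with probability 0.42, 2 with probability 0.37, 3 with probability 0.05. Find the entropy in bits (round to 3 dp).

1.695 bits

H = −Σ pᵢ log₂ pᵢ.
−0.16·log₂(0.16) = 0.4230
−0.42·log₂(0.42) = 0.5256
−0.37·log₂(0.37) = 0.5307
−0.05·log₂(0.05) = 0.2161
Sum ≈ 1.6955 → 1.695 bits.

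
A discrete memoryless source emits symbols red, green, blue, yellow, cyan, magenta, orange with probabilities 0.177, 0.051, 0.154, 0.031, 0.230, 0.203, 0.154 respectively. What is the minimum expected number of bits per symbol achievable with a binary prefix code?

2.649 bits/symbol

Repeatedly combine the two least-probable nodes; the expected code length is the sum of the merged weights.
merge 31/1000 + 51/1000 → 41/500
merge 41/500 + 77/500 → 59/250
merge 77/500 + 177/1000 → 331/1000
merge 203/1000 + 23/100 → 433/1000
merge 59/250 + 331/1000 → 567/1000
merge 433/1000 + 567/1000 → 1
L = 41/500 + 59/250 + 331/1000 + 433/1000 + 567/1000 + 1 = 2649/1000 = 2.649 bits/symbol.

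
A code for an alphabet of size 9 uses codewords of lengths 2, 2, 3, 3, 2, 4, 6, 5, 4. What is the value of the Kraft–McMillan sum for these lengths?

1.171875

With common denominator 2^6 = 64: Σ 2^(−ℓᵢ) = 16/64 + 16/64 + 8/64 + 8/64 + 16/64 + 4/64 + 1/64 + 2/64 + 4/64 = 75/64 = 1.171875.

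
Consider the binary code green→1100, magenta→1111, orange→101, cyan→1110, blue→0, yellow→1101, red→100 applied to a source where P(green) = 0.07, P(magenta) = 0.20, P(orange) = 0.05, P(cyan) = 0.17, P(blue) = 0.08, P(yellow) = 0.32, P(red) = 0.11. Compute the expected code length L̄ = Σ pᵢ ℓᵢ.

3.6 bits/symbol

L̄ = Σ pᵢ·ℓᵢ = 0.07·4 + 0.20·4 + 0.05·3 + 0.17·4 + 0.08·1 + 0.32·4 + 0.11·3 = 3.6 bits/symbol.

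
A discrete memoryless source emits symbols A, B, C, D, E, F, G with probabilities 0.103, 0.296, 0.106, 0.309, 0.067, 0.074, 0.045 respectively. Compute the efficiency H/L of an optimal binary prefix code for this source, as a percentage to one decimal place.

Entropy H = −Σ p log₂ p ≈ 2.4650 bits.
Huffman merges: 9/200+67/1000→14/125; 37/500+103/1000→177/1000; 53/500+14/125→109/500; 177/1000+109/500→79/200; 37/125+309/1000→121/200; 79/200+121/200→1. L = 2507/1000 ≈ 2.5070.
Efficiency = H/L = 2.4650/2.5070 = 98.3%.

98.3%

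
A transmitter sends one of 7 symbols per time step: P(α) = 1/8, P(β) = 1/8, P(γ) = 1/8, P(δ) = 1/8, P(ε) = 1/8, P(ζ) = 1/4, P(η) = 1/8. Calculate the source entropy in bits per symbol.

2.75 bits

Each probability is a power of 1/2, so log₂(1/p) is an integer.
H = Σ p·log₂(1/p) = 1/8·3 + 1/8·3 + 1/8·3 + 1/8·3 + 1/8·3 + 1/4·2 + 1/8·3 = 2.75 bits.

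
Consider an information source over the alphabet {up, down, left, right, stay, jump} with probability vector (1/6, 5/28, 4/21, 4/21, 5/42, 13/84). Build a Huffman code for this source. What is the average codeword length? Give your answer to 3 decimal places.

2.619 bits/symbol

Repeatedly combine the two least-probable nodes; the expected code length is the sum of the merged weights.
merge 5/42 + 13/84 → 23/84
merge 1/6 + 5/28 → 29/84
merge 4/21 + 4/21 → 8/21
merge 23/84 + 29/84 → 13/21
merge 8/21 + 13/21 → 1
L = 23/84 + 29/84 + 8/21 + 13/21 + 1 = 55/21 ≈ 2.619 bits/symbol.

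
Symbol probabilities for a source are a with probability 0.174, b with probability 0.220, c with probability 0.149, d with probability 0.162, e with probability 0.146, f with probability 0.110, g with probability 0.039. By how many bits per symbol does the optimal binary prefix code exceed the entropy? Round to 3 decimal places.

0.063 bits

Entropy H = −Σ p log₂ p ≈ 2.6923 bits.
Huffman merges: 39/1000+11/100→149/1000; 73/500+149/1000→59/200; 149/1000+81/500→311/1000; 87/500+11/50→197/500; 59/200+311/1000→303/500; 197/500+303/500→1. L = 551/200 ≈ 2.7550.
L − H = 2.7550 − 2.6923 = 0.063 bits.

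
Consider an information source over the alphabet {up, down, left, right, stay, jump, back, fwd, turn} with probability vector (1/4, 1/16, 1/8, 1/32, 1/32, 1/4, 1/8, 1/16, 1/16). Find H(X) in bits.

Each probability is a power of 1/2, so log₂(1/p) is an integer.
H = Σ p·log₂(1/p) = 1/4·2 + 1/16·4 + 1/8·3 + 1/32·5 + 1/32·5 + 1/4·2 + 1/8·3 + 1/16·4 + 1/16·4 = 2.8125 bits.

2.8125 bits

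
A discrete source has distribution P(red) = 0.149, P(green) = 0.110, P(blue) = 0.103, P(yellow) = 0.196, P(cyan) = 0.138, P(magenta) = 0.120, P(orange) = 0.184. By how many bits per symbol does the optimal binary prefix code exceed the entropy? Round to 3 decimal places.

0.035 bits

Entropy H = −Σ p log₂ p ≈ 2.7688 bits.
Huffman merges: 103/1000+11/100→213/1000; 3/25+69/500→129/500; 149/1000+23/125→333/1000; 49/250+213/1000→409/1000; 129/500+333/1000→591/1000; 409/1000+591/1000→1. L = 701/250 ≈ 2.8040.
L − H = 2.8040 − 2.7688 = 0.035 bits.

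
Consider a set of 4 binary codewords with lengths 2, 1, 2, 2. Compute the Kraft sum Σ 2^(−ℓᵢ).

1.25

With common denominator 2^2 = 4: Σ 2^(−ℓᵢ) = 1/4 + 2/4 + 1/4 + 1/4 = 5/4 = 1.25.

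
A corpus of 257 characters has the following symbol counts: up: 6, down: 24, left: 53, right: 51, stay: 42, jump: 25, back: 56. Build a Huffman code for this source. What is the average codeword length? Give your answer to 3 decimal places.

Probabilities are the counts divided by 257.
Repeatedly combine the two least-probable nodes; the expected code length is the sum of the merged weights.
merge 6/257 + 24/257 → 30/257
merge 25/257 + 30/257 → 55/257
merge 42/257 + 51/257 → 93/257
merge 53/257 + 55/257 → 108/257
merge 56/257 + 93/257 → 149/257
merge 108/257 + 149/257 → 1
L = 30/257 + 55/257 + 93/257 + 108/257 + 149/257 + 1 = 692/257 ≈ 2.693 bits/symbol.

2.693 bits/symbol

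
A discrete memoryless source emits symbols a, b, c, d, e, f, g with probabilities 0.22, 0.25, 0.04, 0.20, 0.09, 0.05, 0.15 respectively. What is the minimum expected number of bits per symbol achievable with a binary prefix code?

Repeatedly combine the two least-probable nodes; the expected code length is the sum of the merged weights.
merge 1/25 + 1/20 → 9/100
merge 9/100 + 9/100 → 9/50
merge 3/20 + 9/50 → 33/100
merge 1/5 + 11/50 → 21/50
merge 1/4 + 33/100 → 29/50
merge 21/50 + 29/50 → 1
L = 9/100 + 9/50 + 33/100 + 21/50 + 29/50 + 1 = 13/5 = 2.6 bits/symbol.

2.6 bits/symbol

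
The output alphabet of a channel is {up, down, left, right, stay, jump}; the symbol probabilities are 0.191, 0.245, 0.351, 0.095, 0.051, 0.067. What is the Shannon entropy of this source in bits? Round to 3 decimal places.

2.286 bits

H = −Σ pᵢ log₂ pᵢ.
−0.191·log₂(0.191) = 0.4562
−0.245·log₂(0.245) = 0.4971
−0.351·log₂(0.351) = 0.5302
−0.095·log₂(0.095) = 0.3226
−0.051·log₂(0.051) = 0.2190
−0.067·log₂(0.067) = 0.2613
Sum ≈ 2.2863 → 2.286 bits.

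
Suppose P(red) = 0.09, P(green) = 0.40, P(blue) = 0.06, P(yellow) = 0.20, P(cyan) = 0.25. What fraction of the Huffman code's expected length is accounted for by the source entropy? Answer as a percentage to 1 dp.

Entropy H = −Σ p log₂ p ≈ 2.0493 bits.
Huffman merges: 3/50+9/100→3/20; 3/20+1/5→7/20; 1/4+7/20→3/5; 2/5+3/5→1. L = 21/10 ≈ 2.1000.
Efficiency = H/L = 2.0493/2.1000 = 97.6%.

97.6%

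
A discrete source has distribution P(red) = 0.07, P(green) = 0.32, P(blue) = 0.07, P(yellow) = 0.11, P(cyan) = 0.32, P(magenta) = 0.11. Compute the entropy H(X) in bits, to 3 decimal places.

2.290 bits

H = −Σ pᵢ log₂ pᵢ.
−0.07·log₂(0.07) = 0.2686
−0.32·log₂(0.32) = 0.5260
−0.07·log₂(0.07) = 0.2686
−0.11·log₂(0.11) = 0.3503
−0.32·log₂(0.32) = 0.5260
−0.11·log₂(0.11) = 0.3503
Sum ≈ 2.2898 → 2.290 bits.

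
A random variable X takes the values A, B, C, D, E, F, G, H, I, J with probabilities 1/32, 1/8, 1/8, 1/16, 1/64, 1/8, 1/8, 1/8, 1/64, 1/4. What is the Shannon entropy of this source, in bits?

Each probability is a power of 1/2, so log₂(1/p) is an integer.
H = Σ p·log₂(1/p) = 1/32·5 + 1/8·3 + 1/8·3 + 1/16·4 + 1/64·6 + 1/8·3 + 1/8·3 + 1/8·3 + 1/64·6 + 1/4·2 = 2.96875 bits.

2.96875 bits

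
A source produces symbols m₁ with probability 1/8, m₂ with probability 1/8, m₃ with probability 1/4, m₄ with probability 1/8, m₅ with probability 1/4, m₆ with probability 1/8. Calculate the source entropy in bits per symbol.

2.5 bits

Each probability is a power of 1/2, so log₂(1/p) is an integer.
H = Σ p·log₂(1/p) = 1/8·3 + 1/8·3 + 1/4·2 + 1/8·3 + 1/4·2 + 1/8·3 = 2.5 bits.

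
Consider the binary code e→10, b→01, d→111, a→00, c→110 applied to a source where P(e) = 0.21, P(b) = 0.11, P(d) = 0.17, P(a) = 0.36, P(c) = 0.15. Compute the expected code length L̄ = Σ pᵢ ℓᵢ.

2.32 bits/symbol

L̄ = Σ pᵢ·ℓᵢ = 0.21·2 + 0.11·2 + 0.17·3 + 0.36·2 + 0.15·3 = 2.32 bits/symbol.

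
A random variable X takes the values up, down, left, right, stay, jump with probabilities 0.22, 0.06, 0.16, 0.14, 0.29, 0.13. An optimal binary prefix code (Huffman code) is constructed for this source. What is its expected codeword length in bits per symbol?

2.49 bits/symbol

Repeatedly combine the two least-probable nodes; the expected code length is the sum of the merged weights.
merge 3/50 + 13/100 → 19/100
merge 7/50 + 4/25 → 3/10
merge 19/100 + 11/50 → 41/100
merge 29/100 + 3/10 → 59/100
merge 41/100 + 59/100 → 1
L = 19/100 + 3/10 + 41/100 + 59/100 + 1 = 249/100 = 2.49 bits/symbol.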